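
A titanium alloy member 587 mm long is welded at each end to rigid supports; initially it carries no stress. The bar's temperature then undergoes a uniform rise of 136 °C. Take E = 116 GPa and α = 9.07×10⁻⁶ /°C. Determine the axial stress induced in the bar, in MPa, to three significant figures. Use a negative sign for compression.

-143 MPa

Free thermal expansion αLΔT = 9.07e-6 · 587 · 136 = 0.7241 mm.
The walls impose strain ε = −(0.7241)/587 = -1.2335e-03; σ = Eε = 116000 · -1.2335e-03 = -143.1 MPa.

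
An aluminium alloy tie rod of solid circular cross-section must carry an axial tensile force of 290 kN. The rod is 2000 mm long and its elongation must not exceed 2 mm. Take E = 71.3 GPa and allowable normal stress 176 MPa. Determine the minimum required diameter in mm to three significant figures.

Required area A ≥ P/σ_allow = 290000/176 = 1648 mm².
For a solid circular section, d ≥ √(4A/π) = 45.8 mm.
Elongation limit: A ≥ PL/(Eδ_allow) = 290000·2000/(71300·2) = 4067 mm² ⇒ d ≥ 71.96 mm.
The elongation limit governs.

72.0 mm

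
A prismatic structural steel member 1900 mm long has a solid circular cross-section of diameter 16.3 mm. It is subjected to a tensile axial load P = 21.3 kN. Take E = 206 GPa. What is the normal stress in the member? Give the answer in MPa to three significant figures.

A = 208.7 mm².
σ = N/A = 21300/208.7 = 102.1 MPa.

102 MPa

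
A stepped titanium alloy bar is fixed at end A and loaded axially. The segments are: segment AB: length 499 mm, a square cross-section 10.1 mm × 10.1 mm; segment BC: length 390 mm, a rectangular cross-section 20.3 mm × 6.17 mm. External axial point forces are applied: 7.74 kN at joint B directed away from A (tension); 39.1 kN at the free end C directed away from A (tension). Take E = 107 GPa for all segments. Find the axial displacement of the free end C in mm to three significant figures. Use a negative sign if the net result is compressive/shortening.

Internal axial forces (sectioning from the free end, tension +): N_BC = 39.1 kN, N_AB = 46.84 kN.
A_AB = 102 mm².
A_BC = 125.3 mm².
δ_AB = 46840·499/(102·107000) = 2.141 mm
δ_BC = 39100·390/(125.3·107000) = 1.138 mm
δ = Σδ_i = 3.279 mm.

3.28 mm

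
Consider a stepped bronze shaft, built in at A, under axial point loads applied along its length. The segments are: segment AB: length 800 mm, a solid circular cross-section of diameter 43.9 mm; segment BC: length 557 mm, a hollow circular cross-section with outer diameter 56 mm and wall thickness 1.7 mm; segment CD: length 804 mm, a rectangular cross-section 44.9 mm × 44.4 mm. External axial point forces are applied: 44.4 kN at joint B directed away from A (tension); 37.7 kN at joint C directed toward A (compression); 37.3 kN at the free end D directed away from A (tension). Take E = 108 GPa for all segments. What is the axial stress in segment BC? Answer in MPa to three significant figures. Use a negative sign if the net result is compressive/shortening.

-1.38 MPa

Internal axial forces (sectioning from the free end, tension +): N_CD = 37.3 kN, N_BC = -0.4 kN, N_AB = 44 kN.
A_BC = 290 mm².
σ_BC = N_BC/A_BC = -400/290 = -1.379 MPa.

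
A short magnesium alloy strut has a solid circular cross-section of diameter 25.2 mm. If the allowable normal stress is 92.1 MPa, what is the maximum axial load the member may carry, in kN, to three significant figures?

45.9 kN

A = 498.8 mm².
P_max = σ_allow · A = 92.1 · 498.8 = 45940 N = 45.94 kN.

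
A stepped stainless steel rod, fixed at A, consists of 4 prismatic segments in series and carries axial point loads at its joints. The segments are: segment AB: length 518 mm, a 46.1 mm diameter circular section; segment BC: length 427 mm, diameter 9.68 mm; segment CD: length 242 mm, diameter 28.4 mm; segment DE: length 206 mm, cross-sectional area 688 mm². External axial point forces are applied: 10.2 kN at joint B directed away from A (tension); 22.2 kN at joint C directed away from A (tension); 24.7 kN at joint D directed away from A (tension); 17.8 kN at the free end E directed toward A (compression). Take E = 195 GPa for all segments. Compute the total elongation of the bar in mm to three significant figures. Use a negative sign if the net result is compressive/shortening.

0.915 mm

Internal axial forces (sectioning from the free end, tension +): N_DE = -17.8 kN, N_CD = 6.9 kN, N_BC = 29.1 kN, N_AB = 39.3 kN.
A_AB = 1669 mm².
A_BC = 73.59 mm².
A_CD = 633.5 mm².
δ_AB = 39300·518/(1669·195000) = 0.06255 mm
δ_BC = 29100·427/(73.59·195000) = 0.8659 mm
δ_CD = 6900·242/(633.5·195000) = 0.01352 mm
δ_DE = -17800·206/(688·195000) = -0.02733 mm
δ = Σδ_i = 0.9146 mm.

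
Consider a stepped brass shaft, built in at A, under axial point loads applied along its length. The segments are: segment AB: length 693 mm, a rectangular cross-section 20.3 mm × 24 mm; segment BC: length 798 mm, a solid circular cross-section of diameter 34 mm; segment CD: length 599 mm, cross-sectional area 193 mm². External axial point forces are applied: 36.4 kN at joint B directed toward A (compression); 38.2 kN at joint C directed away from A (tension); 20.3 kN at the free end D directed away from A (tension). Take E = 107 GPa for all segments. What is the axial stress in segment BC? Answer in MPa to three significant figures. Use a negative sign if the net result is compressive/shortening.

64.4 MPa

Internal axial forces (sectioning from the free end, tension +): N_CD = 20.3 kN, N_BC = 58.5 kN, N_AB = 22.1 kN.
A_BC = 907.9 mm².
σ_BC = N_BC/A_BC = 58500/907.9 = 64.43 MPa.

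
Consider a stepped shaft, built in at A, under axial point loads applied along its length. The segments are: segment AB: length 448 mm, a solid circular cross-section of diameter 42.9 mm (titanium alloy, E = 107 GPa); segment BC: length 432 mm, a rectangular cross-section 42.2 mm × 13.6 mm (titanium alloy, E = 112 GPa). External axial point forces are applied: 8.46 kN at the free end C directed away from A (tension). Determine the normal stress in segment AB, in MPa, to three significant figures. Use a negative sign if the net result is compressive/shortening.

5.85 MPa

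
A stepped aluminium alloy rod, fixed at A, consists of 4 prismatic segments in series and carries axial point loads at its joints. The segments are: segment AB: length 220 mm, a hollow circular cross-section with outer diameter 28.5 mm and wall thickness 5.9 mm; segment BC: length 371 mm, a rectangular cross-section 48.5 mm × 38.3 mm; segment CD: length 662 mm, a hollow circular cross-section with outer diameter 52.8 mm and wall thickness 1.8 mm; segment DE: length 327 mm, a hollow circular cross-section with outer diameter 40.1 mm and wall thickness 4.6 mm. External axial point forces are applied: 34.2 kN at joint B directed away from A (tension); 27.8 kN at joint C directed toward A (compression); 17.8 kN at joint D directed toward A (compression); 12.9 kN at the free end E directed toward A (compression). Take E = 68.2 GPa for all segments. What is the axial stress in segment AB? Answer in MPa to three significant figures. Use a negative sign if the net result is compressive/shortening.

Internal axial forces (sectioning from the free end, tension +): N_DE = -12.9 kN, N_CD = -30.7 kN, N_BC = -58.5 kN, N_AB = -24.3 kN.
A_AB = 418.9 mm².
σ_AB = N_AB/A_AB = -24300/418.9 = -58.01 MPa.

-58.0 MPa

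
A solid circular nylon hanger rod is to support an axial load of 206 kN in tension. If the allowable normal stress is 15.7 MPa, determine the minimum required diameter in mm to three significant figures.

129 mm

Required area A ≥ P/σ_allow = 206000/15.7 = 13120 mm².
For a solid circular section, d ≥ √(4A/π) = 129.3 mm.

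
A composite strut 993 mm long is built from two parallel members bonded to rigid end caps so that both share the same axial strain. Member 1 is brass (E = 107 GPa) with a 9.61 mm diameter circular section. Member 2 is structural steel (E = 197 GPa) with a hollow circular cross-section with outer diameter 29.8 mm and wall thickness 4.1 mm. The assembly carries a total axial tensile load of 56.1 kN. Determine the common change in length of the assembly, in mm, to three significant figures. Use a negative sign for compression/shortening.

A_1 = 72.53 mm².
A_2 = 331 mm².
Equal strain + equilibrium ⇒ each member carries load in proportion to AE: A₁E₁ = 7761000 N, A₂E₂ = 65210000 N, ΣAE = 72970000 N.
δ = PL/ΣAE = 56100·993/72970000 = 0.7634 mm.

0.763 mm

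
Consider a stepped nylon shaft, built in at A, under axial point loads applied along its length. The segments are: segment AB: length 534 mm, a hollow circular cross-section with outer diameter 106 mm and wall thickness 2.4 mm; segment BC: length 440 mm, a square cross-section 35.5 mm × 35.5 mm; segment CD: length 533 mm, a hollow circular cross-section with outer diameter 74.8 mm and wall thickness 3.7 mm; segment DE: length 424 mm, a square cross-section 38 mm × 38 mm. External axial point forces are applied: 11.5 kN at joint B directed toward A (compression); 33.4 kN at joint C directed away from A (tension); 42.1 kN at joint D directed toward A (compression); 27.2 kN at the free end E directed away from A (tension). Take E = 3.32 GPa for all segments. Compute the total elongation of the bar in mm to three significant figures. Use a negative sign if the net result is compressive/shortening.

Internal axial forces (sectioning from the free end, tension +): N_DE = 27.2 kN, N_CD = -14.9 kN, N_BC = 18.5 kN, N_AB = 7 kN.
A_AB = 781.1 mm².
A_BC = 1260 mm².
A_CD = 826.5 mm².
A_DE = 1444 mm².
δ_AB = 7000·534/(781.1·3320) = 1.441 mm
δ_BC = 18500·440/(1260·3320) = 1.945 mm
δ_CD = -14900·533/(826.5·3320) = -2.894 mm
δ_DE = 27200·424/(1444·3320) = 2.406 mm
δ = Σδ_i = 2.898 mm.

2.90 mm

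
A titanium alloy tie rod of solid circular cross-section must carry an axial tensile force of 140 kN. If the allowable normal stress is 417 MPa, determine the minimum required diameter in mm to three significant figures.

Required area A ≥ P/σ_allow = 140000/417 = 335.7 mm².
For a solid circular section, d ≥ √(4A/π) = 20.68 mm.

20.7 mm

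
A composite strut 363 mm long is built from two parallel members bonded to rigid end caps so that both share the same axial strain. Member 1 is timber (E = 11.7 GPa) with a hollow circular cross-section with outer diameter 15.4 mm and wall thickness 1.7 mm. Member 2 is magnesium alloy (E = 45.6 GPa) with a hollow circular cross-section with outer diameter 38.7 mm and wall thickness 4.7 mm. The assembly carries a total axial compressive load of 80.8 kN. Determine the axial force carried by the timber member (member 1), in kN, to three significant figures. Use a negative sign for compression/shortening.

A_1 = 73.17 mm².
A_2 = 502 mm².
Equal strain + equilibrium ⇒ each member carries load in proportion to AE: A₁E₁ = 856100 N, A₂E₂ = 22890000 N, ΣAE = 23750000 N.
F₁ = P·A₁E₁/ΣAE = -80800·856100/23750000 = -2913 N.

-2.91 kN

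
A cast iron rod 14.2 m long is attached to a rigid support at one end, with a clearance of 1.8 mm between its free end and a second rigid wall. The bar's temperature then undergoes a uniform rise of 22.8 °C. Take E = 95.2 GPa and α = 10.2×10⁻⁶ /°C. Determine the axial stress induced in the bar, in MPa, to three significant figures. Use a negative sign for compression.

Free thermal expansion αLΔT = 10.2e-6 · 14200 · 22.8 = 3.302 mm.
The walls engage after the gap closes; constrained expansion = 3.302 − 1.8 = 1.502 mm.
The walls impose strain ε = −(1.502)/14200 = -1.0580e-04; σ = Eε = 95200 · -1.0580e-04 = -10.07 MPa.

-10.1 MPa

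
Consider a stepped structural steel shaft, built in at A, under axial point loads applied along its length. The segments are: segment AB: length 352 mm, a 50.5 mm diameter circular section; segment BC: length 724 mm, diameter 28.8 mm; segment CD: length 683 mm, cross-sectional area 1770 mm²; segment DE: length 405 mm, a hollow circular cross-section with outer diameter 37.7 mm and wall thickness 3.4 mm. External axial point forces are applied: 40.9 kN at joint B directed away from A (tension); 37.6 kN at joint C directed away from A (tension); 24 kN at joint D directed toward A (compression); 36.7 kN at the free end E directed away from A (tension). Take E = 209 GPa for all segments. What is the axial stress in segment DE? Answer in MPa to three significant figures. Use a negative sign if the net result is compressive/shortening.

Internal axial forces (sectioning from the free end, tension +): N_DE = 36.7 kN, N_CD = 12.7 kN, N_BC = 50.3 kN, N_AB = 91.2 kN.
A_DE = 366.4 mm².
σ_DE = N_DE/A_DE = 36700/366.4 = 100.2 MPa.

100 MPa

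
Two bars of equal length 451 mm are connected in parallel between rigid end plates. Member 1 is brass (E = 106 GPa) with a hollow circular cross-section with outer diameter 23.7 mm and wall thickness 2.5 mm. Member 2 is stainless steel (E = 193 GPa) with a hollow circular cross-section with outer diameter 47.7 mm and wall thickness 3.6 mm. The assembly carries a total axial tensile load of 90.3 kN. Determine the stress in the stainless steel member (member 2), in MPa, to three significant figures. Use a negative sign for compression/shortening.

A_1 = 166.5 mm².
A_2 = 498.8 mm².
Equal strain + equilibrium ⇒ each member carries load in proportion to AE: A₁E₁ = 17650000 N, A₂E₂ = 96260000 N, ΣAE = 113900000 N.
σ₂ = P·E₂/ΣAE = 90300·193000/113900000 = 153 MPa.

153 MPa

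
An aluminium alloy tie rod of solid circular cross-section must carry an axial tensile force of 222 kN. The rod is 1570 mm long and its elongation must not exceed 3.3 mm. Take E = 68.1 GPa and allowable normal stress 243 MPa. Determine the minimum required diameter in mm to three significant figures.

44.4 mm

Required area A ≥ P/σ_allow = 222000/243 = 913.6 mm².
For a solid circular section, d ≥ √(4A/π) = 34.11 mm.
Elongation limit: A ≥ PL/(Eδ_allow) = 222000·1570/(68100·3.3) = 1551 mm² ⇒ d ≥ 44.44 mm.
The elongation limit governs.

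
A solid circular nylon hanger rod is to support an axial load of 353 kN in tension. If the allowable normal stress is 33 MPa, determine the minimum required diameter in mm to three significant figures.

Required area A ≥ P/σ_allow = 353000/33 = 10700 mm².
For a solid circular section, d ≥ √(4A/π) = 116.7 mm.

117 mm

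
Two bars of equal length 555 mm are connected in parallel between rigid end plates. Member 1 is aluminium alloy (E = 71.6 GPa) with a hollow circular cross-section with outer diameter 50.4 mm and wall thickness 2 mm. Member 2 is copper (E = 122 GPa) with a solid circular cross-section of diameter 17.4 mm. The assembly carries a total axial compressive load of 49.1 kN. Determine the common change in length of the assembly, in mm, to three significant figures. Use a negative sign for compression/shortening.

A_1 = 304.1 mm².
A_2 = 237.8 mm².
Equal strain + equilibrium ⇒ each member carries load in proportion to AE: A₁E₁ = 21770000 N, A₂E₂ = 29010000 N, ΣAE = 50780000 N.
δ = PL/ΣAE = -49100·555/50780000 = -0.5366 mm.

-0.537 mm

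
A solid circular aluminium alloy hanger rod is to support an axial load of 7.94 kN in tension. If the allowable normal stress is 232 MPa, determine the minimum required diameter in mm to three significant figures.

Required area A ≥ P/σ_allow = 7940/232 = 34.22 mm².
For a solid circular section, d ≥ √(4A/π) = 6.601 mm.

6.60 mm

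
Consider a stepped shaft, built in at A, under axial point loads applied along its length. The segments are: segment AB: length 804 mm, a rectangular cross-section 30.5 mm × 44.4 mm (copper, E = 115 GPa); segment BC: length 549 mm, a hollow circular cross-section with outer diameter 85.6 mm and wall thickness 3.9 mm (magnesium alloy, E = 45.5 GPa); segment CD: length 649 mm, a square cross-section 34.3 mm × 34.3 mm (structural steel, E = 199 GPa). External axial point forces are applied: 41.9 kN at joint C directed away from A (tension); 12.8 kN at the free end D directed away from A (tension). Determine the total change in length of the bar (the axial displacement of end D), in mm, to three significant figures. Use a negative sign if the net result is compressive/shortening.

Internal axial forces (sectioning from the free end, tension +): N_CD = 12.8 kN, N_BC = 54.7 kN, N_AB = 54.7 kN.
A_AB = 1354 mm².
A_BC = 1001 mm².
A_CD = 1176 mm².
δ_AB = 54700·804/(1354·115000) = 0.2824 mm
δ_BC = 54700·549/(1001·45500) = 0.6593 mm
δ_CD = 12800·649/(1176·199000) = 0.03548 mm
δ = Σδ_i = 0.9772 mm.

0.977 mm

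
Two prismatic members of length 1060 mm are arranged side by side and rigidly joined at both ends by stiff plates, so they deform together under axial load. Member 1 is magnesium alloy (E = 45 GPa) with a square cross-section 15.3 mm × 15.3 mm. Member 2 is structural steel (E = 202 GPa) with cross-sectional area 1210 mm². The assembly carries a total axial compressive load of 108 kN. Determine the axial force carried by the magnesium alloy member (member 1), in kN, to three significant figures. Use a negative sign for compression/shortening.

A_1 = 234.1 mm².
Equal strain + equilibrium ⇒ each member carries load in proportion to AE: A₁E₁ = 10530000 N, A₂E₂ = 244400000 N, ΣAE = 255000000 N.
F₁ = P·A₁E₁/ΣAE = -108000·10530000/255000000 = -4462 N.

-4.46 kN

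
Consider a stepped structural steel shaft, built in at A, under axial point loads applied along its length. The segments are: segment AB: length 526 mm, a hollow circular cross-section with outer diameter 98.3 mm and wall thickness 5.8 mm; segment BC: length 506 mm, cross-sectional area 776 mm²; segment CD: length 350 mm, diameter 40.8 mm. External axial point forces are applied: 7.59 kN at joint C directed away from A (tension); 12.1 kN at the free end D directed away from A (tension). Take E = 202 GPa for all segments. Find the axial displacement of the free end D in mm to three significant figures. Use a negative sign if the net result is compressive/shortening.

Internal axial forces (sectioning from the free end, tension +): N_CD = 12.1 kN, N_BC = 19.69 kN, N_AB = 19.69 kN.
A_AB = 1685 mm².
A_CD = 1307 mm².
δ_AB = 19690·526/(1685·202000) = 0.03042 mm
δ_BC = 19690·506/(776·202000) = 0.06356 mm
δ_CD = 12100·350/(1307·202000) = 0.01604 mm
δ = Σδ_i = 0.11 mm.

0.110 mm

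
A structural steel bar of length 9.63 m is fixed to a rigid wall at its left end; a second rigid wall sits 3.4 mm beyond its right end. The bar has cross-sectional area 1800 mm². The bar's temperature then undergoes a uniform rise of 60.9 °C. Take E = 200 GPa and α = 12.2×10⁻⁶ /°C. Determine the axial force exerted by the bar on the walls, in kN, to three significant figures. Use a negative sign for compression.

-140 kN

Free thermal expansion αLΔT = 12.2e-6 · 9630 · 60.9 = 7.155 mm.
The walls engage after the gap closes; constrained expansion = 7.155 − 3.4 = 3.755 mm.
The walls impose strain ε = −(3.755)/9630 = -3.8992e-04; σ = Eε = 200000 · -3.8992e-04 = -77.98 MPa.
Wall reaction R = σ·A = -77.98·1800 = -140400 N = -140.4 kN.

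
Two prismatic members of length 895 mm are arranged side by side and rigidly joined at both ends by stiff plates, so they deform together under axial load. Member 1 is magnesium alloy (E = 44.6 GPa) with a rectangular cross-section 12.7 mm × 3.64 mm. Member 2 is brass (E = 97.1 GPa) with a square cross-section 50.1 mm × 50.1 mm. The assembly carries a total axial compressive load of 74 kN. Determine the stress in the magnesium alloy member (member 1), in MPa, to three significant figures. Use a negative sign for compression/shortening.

-13.4 MPa

A_1 = 46.23 mm².
A_2 = 2510 mm².
Equal strain + equilibrium ⇒ each member carries load in proportion to AE: A₁E₁ = 2062000 N, A₂E₂ = 243700000 N, ΣAE = 245800000 N.
σ₁ = P·E₁/ΣAE = -74000·44600/245800000 = -13.43 MPa.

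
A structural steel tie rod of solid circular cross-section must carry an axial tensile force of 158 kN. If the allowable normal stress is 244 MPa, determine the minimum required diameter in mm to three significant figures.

28.7 mm

Required area A ≥ P/σ_allow = 158000/244 = 647.5 mm².
For a solid circular section, d ≥ √(4A/π) = 28.71 mm.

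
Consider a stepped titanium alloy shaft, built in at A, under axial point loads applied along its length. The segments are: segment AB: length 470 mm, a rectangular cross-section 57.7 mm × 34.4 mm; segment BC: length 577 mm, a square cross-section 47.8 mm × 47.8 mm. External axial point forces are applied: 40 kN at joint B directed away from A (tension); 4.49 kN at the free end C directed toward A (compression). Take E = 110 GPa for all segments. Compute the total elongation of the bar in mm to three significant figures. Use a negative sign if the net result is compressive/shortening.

Internal axial forces (sectioning from the free end, tension +): N_BC = -4.49 kN, N_AB = 35.51 kN.
A_AB = 1985 mm².
A_BC = 2285 mm².
δ_AB = 35510·470/(1985·110000) = 0.07644 mm
δ_BC = -4490·577/(2285·110000) = -0.01031 mm
δ = Σδ_i = 0.06613 mm.

0.0661 mm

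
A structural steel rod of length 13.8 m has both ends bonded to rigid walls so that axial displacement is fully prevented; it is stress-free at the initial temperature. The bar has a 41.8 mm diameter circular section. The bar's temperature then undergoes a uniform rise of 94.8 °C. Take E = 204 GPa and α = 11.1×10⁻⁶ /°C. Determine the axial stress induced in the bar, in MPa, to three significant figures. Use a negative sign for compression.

-215 MPa

Free thermal expansion αLΔT = 11.1e-6 · 13800 · 94.8 = 14.52 mm.
The walls impose strain ε = −(14.52)/13800 = -1.0523e-03; σ = Eε = 204000 · -1.0523e-03 = -214.7 MPa.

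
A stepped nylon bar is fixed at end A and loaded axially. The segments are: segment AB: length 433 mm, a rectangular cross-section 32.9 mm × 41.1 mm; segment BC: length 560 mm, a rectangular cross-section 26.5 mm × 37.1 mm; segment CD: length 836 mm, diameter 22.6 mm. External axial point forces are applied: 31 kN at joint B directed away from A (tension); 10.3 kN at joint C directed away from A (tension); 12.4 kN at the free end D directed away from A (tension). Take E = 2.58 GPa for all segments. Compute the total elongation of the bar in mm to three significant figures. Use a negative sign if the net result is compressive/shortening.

21.7 mm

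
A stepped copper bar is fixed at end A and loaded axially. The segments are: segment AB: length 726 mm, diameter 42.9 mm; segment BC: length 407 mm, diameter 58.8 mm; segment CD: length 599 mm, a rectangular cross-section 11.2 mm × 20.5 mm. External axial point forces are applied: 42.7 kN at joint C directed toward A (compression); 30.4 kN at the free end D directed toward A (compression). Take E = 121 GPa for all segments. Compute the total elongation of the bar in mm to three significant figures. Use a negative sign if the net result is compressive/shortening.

Internal axial forces (sectioning from the free end, tension +): N_CD = -30.4 kN, N_BC = -73.1 kN, N_AB = -73.1 kN.
A_AB = 1445 mm².
A_BC = 2715 mm².
A_CD = 229.6 mm².
δ_AB = -73100·726/(1445·121000) = -0.3034 mm
δ_BC = -73100·407/(2715·121000) = -0.09055 mm
δ_CD = -30400·599/(229.6·121000) = -0.6555 mm
δ = Σδ_i = -1.049 mm.

-1.05 mm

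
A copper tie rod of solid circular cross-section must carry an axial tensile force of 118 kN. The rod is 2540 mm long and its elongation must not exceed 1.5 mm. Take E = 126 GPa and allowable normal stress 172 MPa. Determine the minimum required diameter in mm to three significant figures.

Required area A ≥ P/σ_allow = 118000/172 = 686 mm².
For a solid circular section, d ≥ √(4A/π) = 29.56 mm.
Elongation limit: A ≥ PL/(Eδ_allow) = 118000·2540/(126000·1.5) = 1586 mm² ⇒ d ≥ 44.93 mm.
The elongation limit governs.

44.9 mm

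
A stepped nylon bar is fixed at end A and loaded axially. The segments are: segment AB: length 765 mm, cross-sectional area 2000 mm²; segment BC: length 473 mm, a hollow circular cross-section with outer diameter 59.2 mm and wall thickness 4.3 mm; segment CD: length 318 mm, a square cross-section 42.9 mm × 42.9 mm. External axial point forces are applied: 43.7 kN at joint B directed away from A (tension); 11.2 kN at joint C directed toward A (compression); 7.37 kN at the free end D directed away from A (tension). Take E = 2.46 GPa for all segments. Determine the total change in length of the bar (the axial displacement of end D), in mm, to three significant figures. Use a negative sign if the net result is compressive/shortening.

5.72 mm

Internal axial forces (sectioning from the free end, tension +): N_CD = 7.37 kN, N_BC = -3.83 kN, N_AB = 39.87 kN.
A_BC = 741.6 mm².
A_CD = 1840 mm².
δ_AB = 39870·765/(2000·2460) = 6.199 mm
δ_BC = -3830·473/(741.6·2460) = -0.993 mm
δ_CD = 7370·318/(1840·2460) = 0.5177 mm
δ = Σδ_i = 5.724 mm.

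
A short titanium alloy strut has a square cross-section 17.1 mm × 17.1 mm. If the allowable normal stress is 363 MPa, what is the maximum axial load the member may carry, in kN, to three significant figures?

A = 292.4 mm².
P_max = σ_allow · A = 363 · 292.4 = 106100 N = 106.1 kN.

106 kN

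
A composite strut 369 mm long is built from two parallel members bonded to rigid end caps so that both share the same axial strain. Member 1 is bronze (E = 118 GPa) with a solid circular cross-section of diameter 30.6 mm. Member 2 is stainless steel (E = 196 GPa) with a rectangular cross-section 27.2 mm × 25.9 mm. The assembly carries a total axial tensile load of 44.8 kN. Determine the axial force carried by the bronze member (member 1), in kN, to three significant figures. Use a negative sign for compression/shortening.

A_1 = 735.4 mm².
A_2 = 704.5 mm².
Equal strain + equilibrium ⇒ each member carries load in proportion to AE: A₁E₁ = 86780000 N, A₂E₂ = 138100000 N, ΣAE = 224900000 N.
F₁ = P·A₁E₁/ΣAE = 44800·86780000/224900000 = 17290 N.

17.3 kN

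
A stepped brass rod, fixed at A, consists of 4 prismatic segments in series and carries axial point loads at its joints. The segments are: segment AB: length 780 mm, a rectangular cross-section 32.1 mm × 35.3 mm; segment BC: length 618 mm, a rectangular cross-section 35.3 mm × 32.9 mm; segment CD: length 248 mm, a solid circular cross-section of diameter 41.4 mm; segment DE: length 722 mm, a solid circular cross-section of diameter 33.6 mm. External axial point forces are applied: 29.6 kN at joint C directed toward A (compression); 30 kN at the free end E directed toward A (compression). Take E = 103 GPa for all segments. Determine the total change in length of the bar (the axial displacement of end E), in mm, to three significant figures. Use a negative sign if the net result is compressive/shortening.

Internal axial forces (sectioning from the free end, tension +): N_DE = -30 kN, N_CD = -30 kN, N_BC = -59.6 kN, N_AB = -59.6 kN.
A_AB = 1133 mm².
A_BC = 1161 mm².
A_CD = 1346 mm².
A_DE = 886.7 mm².
δ_AB = -59600·780/(1133·103000) = -0.3983 mm
δ_BC = -59600·618/(1161·103000) = -0.3079 mm
δ_CD = -30000·248/(1346·103000) = -0.05366 mm
δ_DE = -30000·722/(886.7·103000) = -0.2372 mm
δ = Σδ_i = -0.9971 mm.

-0.997 mm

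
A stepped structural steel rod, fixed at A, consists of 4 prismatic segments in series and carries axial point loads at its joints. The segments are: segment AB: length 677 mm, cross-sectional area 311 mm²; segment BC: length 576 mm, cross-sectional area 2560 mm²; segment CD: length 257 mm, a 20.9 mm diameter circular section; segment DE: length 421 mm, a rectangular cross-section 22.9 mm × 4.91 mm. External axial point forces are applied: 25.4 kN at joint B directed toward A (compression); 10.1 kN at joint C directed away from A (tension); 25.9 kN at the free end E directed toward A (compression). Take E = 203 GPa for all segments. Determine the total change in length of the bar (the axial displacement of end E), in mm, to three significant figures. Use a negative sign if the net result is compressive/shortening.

-1.03 mm

Internal axial forces (sectioning from the free end, tension +): N_DE = -25.9 kN, N_CD = -25.9 kN, N_BC = -15.8 kN, N_AB = -41.2 kN.
A_CD = 343.1 mm².
A_DE = 112.4 mm².
δ_AB = -41200·677/(311·203000) = -0.4418 mm
δ_BC = -15800·576/(2560·203000) = -0.01751 mm
δ_CD = -25900·257/(343.1·203000) = -0.09558 mm
δ_DE = -25900·421/(112.4·203000) = -0.4777 mm
δ = Σδ_i = -1.033 mm.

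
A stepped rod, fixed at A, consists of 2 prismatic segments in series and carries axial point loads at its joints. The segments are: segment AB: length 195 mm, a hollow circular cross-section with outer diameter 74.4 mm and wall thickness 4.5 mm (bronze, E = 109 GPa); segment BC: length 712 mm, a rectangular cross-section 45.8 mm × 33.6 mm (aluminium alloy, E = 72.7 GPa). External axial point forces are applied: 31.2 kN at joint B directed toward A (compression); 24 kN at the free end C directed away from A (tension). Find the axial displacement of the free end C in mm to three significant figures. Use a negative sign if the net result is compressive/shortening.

Internal axial forces (sectioning from the free end, tension +): N_BC = 24 kN, N_AB = -7.2 kN.
A_AB = 988.2 mm².
A_BC = 1539 mm².
δ_AB = -7200·195/(988.2·109000) = -0.01303 mm
δ_BC = 24000·712/(1539·72700) = 0.1527 mm
δ = Σδ_i = 0.1397 mm.

0.140 mm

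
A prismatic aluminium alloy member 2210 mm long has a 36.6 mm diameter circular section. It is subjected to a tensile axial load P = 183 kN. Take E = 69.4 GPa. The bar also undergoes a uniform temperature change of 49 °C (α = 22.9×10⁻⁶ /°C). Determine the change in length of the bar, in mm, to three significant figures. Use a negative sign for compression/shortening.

A = 1052 mm².
δ_mech = NL/(AE) = 183000·2210/(1052·69400) = 5.539 mm.
δ_thermal = αLΔT = 22.9e-6·2210·49 = 2.48 mm.
δ = δ_mech + δ_thermal = 8.019 mm.

8.02 mm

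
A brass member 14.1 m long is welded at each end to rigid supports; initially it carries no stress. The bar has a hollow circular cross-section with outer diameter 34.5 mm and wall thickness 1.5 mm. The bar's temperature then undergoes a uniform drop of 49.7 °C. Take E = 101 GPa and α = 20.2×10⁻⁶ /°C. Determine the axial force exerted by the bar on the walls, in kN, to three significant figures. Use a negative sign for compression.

15.8 kN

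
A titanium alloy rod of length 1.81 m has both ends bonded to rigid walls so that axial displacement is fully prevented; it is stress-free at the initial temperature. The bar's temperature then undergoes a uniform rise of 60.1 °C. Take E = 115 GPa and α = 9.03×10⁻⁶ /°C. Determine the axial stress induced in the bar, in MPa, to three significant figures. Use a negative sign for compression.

-62.4 MPa

Free thermal expansion αLΔT = 9.03e-6 · 1810 · 60.1 = 0.9823 mm.
The walls impose strain ε = −(0.9823)/1810 = -5.4270e-04; σ = Eε = 115000 · -5.4270e-04 = -62.41 MPa.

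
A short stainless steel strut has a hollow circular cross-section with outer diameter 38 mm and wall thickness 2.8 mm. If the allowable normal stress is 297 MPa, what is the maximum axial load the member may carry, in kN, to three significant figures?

92.0 kN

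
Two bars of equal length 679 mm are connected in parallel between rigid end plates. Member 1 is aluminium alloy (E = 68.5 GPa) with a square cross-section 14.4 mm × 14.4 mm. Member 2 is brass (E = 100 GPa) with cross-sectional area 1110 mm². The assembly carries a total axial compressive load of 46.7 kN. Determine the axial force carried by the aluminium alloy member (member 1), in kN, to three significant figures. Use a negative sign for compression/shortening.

-5.30 kN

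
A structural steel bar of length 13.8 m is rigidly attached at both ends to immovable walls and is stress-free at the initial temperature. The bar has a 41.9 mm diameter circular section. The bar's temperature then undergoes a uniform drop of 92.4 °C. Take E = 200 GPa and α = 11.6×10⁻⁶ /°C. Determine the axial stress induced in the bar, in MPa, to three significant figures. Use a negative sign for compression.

214 MPa

Free thermal expansion αLΔT = 11.6e-6 · 13800 · -92.4 = -14.79 mm.
The walls impose strain ε = −(-14.79)/13800 = 1.0718e-03; σ = Eε = 200000 · 1.0718e-03 = 214.4 MPa.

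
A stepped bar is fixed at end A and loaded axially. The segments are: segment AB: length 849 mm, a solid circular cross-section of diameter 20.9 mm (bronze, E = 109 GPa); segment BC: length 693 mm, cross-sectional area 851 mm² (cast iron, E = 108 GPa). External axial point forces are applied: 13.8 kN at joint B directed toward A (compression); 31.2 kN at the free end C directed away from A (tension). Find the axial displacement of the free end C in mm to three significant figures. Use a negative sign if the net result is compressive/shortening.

0.630 mm

Internal axial forces (sectioning from the free end, tension +): N_BC = 31.2 kN, N_AB = 17.4 kN.
A_AB = 343.1 mm².
δ_AB = 17400·849/(343.1·109000) = 0.395 mm
δ_BC = 31200·693/(851·108000) = 0.2353 mm
δ = Σδ_i = 0.6303 mm.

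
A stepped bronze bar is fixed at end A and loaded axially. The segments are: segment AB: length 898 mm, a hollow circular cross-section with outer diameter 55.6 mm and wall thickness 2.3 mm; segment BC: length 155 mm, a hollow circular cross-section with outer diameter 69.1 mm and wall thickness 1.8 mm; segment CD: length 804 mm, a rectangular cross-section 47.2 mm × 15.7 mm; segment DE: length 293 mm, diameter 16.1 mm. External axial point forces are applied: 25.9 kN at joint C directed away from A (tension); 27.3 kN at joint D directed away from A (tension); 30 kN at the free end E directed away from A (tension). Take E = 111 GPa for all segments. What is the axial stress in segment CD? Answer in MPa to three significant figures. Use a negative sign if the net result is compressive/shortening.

77.3 MPa

Internal axial forces (sectioning from the free end, tension +): N_DE = 30 kN, N_CD = 57.3 kN, N_BC = 83.2 kN, N_AB = 83.2 kN.
A_CD = 741 mm².
σ_CD = N_CD/A_CD = 57300/741 = 77.32 MPa.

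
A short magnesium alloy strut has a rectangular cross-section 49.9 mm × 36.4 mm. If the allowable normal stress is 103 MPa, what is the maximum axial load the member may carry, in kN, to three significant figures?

A = 1816 mm².
P_max = σ_allow · A = 103 · 1816 = 187100 N = 187.1 kN.

187 kN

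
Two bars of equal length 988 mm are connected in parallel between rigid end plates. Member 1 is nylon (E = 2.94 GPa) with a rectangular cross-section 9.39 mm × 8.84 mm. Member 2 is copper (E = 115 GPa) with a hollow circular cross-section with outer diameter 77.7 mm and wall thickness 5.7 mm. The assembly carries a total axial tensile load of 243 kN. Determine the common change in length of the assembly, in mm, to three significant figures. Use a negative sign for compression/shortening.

A_1 = 83.01 mm².
A_2 = 1289 mm².
Equal strain + equilibrium ⇒ each member carries load in proportion to AE: A₁E₁ = 244000 N, A₂E₂ = 148300000 N, ΣAE = 148500000 N.
δ = PL/ΣAE = 243000·988/148500000 = 1.617 mm.

1.62 mm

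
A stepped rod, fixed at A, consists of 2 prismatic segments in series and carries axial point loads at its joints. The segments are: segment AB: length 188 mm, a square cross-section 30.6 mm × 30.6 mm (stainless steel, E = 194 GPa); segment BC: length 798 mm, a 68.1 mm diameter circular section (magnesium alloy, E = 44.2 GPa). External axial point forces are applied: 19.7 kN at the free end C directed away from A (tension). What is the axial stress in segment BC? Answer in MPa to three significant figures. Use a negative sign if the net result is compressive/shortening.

5.41 MPa

Internal axial forces (sectioning from the free end, tension +): N_BC = 19.7 kN, N_AB = 19.7 kN.
A_BC = 3642 mm².
σ_BC = N_BC/A_BC = 19700/3642 = 5.409 MPa.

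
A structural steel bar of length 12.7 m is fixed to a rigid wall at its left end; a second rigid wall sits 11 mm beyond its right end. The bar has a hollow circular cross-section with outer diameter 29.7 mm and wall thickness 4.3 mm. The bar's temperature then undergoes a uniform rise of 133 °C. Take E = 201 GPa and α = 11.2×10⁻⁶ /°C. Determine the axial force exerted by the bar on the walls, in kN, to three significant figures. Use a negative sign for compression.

Free thermal expansion αLΔT = 11.2e-6 · 12700 · 133 = 18.92 mm.
The walls engage after the gap closes; constrained expansion = 18.92 − 11 = 7.918 mm.
The walls impose strain ε = −(7.918)/12700 = -6.2346e-04; σ = Eε = 201000 · -6.2346e-04 = -125.3 MPa.
Wall reaction R = σ·A = -125.3·343.1 = -43000 N = -43 kN.

-43.0 kN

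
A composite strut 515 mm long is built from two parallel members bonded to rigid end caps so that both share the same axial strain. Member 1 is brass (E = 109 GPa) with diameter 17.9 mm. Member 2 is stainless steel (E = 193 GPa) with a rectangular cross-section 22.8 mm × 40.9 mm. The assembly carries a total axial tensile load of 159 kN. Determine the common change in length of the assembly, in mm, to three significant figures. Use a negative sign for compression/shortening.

0.395 mm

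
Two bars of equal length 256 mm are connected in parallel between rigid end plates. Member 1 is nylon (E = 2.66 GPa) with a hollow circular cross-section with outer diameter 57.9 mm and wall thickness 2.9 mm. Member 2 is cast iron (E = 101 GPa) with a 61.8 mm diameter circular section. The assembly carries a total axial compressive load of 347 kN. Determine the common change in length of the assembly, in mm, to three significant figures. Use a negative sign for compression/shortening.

-0.292 mm

A_1 = 501.1 mm².
A_2 = 3000 mm².
Equal strain + equilibrium ⇒ each member carries load in proportion to AE: A₁E₁ = 1333000 N, A₂E₂ = 303000000 N, ΣAE = 304300000 N.
δ = PL/ΣAE = -347000·256/304300000 = -0.2919 mm.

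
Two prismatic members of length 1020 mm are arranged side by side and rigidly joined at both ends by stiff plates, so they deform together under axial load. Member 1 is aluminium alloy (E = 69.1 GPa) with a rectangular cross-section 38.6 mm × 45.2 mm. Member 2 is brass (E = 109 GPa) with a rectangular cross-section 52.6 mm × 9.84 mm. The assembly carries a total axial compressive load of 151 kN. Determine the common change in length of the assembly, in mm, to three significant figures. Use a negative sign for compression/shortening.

-0.870 mm

A_1 = 1745 mm².
A_2 = 517.6 mm².
Equal strain + equilibrium ⇒ each member carries load in proportion to AE: A₁E₁ = 120600000 N, A₂E₂ = 56420000 N, ΣAE = 177000000 N.
δ = PL/ΣAE = -151000·1020/177000000 = -0.8703 mm.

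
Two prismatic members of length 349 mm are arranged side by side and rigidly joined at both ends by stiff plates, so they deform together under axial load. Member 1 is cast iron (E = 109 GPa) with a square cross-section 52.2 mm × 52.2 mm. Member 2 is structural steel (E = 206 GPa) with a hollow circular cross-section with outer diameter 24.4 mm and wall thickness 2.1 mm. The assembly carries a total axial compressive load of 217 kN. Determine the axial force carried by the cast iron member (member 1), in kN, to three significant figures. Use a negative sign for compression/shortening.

-197 kN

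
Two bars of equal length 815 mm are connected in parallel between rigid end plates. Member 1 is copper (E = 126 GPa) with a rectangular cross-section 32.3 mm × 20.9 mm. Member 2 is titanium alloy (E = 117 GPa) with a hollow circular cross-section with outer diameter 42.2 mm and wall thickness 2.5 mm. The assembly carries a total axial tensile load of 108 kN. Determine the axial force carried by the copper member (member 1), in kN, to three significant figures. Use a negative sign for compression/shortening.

75.6 kN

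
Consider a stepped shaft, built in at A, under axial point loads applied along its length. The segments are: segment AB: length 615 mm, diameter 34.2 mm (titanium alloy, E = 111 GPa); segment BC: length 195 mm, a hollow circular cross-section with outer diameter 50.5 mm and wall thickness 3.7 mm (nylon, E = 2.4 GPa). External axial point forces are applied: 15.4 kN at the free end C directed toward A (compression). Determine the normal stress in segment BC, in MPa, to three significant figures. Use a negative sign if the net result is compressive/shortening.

Internal axial forces (sectioning from the free end, tension +): N_BC = -15.4 kN, N_AB = -15.4 kN.
A_BC = 544 mm².
σ_BC = N_BC/A_BC = -15400/544 = -28.31 MPa.

-28.3 MPa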